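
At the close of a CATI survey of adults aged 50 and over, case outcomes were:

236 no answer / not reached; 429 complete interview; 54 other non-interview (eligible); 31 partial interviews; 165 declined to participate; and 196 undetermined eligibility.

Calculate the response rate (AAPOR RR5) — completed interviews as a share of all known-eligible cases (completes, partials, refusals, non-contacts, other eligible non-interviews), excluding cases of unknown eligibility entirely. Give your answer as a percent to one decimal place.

46.9%

Top: 429
Denom: 429 + 31 + 165 + 236 + 54 = 915
RR5 = 429 / 915 = 0.4689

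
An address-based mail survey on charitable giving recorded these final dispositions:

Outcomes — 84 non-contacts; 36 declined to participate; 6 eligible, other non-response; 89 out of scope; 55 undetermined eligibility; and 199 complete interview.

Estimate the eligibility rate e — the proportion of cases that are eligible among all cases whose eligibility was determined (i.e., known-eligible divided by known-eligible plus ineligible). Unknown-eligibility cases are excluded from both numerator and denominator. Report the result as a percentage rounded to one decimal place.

78.5%

Eligible (known) → 199 + 36 + 84 + 6 = 325
e = 325 / (325 + 89) = 325 / 414 = 0.7850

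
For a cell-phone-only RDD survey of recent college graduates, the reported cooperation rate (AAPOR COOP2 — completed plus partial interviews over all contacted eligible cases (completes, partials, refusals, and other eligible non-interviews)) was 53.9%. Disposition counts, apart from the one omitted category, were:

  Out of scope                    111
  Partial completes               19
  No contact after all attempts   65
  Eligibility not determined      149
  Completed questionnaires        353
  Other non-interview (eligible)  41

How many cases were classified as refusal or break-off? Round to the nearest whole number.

277

Num: 353 + 19 = 372
COOP2 = 372 / D = 0.539
D = 372 / 0.539 = 690.2
Remaining denominator categories sum to 413
refusal or break-off = 690.2 − 413 ≈ 277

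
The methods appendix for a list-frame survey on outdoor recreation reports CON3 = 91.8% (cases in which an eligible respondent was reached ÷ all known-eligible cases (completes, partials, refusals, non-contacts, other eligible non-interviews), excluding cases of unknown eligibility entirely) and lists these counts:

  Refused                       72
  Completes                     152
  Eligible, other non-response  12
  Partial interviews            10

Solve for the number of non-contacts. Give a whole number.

Numerator: 152 + 10 + 72 + 12 = 246
CON3 = 246 / D = 0.918
D = 246 / 0.918 = 268.0
Remaining denominator categories sum to 246
non-contacts = 268.0 − 246 ≈ 22

22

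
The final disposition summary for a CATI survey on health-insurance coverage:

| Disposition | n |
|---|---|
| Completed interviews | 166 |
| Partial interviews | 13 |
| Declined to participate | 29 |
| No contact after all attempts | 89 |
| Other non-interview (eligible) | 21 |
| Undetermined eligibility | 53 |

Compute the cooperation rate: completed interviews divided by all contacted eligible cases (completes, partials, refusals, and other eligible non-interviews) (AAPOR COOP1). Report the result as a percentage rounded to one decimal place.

Top = 166
Denominator = 166 + 13 + 29 + 21 = 229
COOP1 = 166 / 229 = 0.7249

72.5%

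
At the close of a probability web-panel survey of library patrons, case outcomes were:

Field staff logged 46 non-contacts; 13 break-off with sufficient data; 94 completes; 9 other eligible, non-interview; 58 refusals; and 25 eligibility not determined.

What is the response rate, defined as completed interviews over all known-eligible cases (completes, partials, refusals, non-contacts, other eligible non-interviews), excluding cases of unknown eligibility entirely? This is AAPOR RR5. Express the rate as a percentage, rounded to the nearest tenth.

42.7%

Top: 94
Denom: 94 + 13 + 58 + 46 + 9 = 220
RR5 = 94 / 220 = 0.4273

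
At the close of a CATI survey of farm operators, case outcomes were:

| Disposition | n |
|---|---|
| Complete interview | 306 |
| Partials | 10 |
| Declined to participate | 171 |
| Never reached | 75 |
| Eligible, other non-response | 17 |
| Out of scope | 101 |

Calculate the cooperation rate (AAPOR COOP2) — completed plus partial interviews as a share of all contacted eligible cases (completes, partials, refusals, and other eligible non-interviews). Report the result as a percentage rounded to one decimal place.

62.7%

Top: 306 + 10 = 316
Base: 306 + 10 + 171 + 17 = 504
COOP2 = 316 / 504 = 0.6270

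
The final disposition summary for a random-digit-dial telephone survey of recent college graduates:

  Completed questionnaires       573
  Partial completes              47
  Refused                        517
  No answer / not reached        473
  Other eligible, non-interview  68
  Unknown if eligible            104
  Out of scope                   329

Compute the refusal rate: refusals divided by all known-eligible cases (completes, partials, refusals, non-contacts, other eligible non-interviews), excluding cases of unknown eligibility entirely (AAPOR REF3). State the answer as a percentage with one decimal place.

Numerator → 517
Base → 573 + 47 + 517 + 473 + 68 = 1678
REF3 = 517 / 1678 = 0.3081

30.8%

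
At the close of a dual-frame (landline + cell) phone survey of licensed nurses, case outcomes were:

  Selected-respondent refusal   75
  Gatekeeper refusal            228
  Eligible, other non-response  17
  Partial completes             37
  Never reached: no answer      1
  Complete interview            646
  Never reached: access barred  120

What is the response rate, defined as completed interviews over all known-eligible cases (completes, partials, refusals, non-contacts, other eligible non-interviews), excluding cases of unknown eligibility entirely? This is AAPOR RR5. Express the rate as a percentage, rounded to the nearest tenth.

57.5%

Refusals = 228 + 75 = 303
No contact after all attempts = 1 + 120 = 121
Num = 646
Denom = 646 + 37 + 303 + 121 + 17 = 1124
RR5 = 646 / 1124 = 0.5747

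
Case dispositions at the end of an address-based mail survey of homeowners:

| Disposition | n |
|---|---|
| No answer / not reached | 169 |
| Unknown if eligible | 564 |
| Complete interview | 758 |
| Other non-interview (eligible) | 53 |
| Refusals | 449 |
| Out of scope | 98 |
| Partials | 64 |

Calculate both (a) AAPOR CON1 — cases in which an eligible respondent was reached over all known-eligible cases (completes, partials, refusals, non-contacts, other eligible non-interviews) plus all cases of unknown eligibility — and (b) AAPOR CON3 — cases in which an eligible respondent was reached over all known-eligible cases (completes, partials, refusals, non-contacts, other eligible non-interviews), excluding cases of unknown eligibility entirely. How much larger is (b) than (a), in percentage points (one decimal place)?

Num: 758 + 64 + 449 + 53 = 1324
Denom: 758 + 64 + 449 + 169 + 53 + 564 = 2057
CON1 = 1324 / 2057 = 0.6437
Denom: 758 + 64 + 449 + 169 + 53 = 1493
CON3 = 1324 / 1493 = 0.8868
Difference = 88.68 − 64.37 = 24.31 percentage points

24.3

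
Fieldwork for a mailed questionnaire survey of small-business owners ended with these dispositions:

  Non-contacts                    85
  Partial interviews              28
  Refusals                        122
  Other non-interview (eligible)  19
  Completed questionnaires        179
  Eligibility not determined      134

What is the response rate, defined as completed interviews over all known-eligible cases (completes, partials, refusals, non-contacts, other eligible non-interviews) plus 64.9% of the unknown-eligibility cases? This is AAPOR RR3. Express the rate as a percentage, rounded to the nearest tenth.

Top → 179
Known eligible → 179 + 28 + 122 + 85 + 19 = 433
e × U → 0.6490 × 134 = 86.97
Base → 433 + 86.97 = 519.97
RR3 = 179 / 519.97 = 0.3443

34.4%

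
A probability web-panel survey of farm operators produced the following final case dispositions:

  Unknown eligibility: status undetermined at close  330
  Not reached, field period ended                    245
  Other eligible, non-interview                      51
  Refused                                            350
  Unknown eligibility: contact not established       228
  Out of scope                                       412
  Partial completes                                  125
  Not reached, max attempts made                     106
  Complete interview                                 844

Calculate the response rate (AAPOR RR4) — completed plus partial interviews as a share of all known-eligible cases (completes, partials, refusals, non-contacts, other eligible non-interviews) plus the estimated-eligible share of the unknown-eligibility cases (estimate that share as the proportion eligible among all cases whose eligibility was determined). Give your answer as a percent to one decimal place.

Never reached = 245 + 106 = 351
Unknown if eligible = 228 + 330 = 558
Top = 844 + 125 = 969
Known eligible = 844 + 125 + 350 + 351 + 51 = 1721
e = 1721 / (1721 + 412) = 1721 / 2133 = 0.8068
Estimated eligible among unknowns = 0.8068 × 558 = 450.19
Denom = 1721 + 450.19 = 2171.19
RR4 = 969 / 2171.19 = 0.4463

44.6%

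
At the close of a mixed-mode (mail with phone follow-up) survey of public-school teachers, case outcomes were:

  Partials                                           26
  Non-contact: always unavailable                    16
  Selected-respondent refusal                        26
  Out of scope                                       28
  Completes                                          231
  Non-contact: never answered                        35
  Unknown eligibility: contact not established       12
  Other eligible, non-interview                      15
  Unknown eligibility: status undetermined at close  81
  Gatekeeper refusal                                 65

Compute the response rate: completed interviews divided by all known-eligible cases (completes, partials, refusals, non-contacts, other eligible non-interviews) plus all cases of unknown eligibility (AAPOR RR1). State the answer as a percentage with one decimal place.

Refusal or break-off = 65 + 26 = 91
Never reached = 35 + 16 = 51
Unknown if eligible = 12 + 81 = 93
Num = 231
Base = 231 + 26 + 91 + 51 + 15 + 93 = 507
RR1 = 231 / 507 = 0.4556

45.6%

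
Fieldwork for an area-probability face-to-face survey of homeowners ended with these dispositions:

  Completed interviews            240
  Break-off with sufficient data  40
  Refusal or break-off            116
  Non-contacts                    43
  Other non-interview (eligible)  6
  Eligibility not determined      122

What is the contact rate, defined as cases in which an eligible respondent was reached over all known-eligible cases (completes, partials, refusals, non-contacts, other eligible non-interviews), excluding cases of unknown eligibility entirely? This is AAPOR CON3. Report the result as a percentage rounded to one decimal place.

Top: 240 + 40 + 116 + 6 = 402
Denom: 240 + 40 + 116 + 43 + 6 = 445
CON3 = 402 / 445 = 0.9034

90.3%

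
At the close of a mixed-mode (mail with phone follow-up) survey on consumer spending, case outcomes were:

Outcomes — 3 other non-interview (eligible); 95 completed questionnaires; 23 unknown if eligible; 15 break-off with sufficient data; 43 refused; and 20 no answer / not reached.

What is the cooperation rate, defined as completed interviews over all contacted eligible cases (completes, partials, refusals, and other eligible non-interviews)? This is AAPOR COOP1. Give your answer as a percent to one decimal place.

60.9%

Top → 95
Denom → 95 + 15 + 43 + 3 = 156
COOP1 = 95 / 156 = 0.6090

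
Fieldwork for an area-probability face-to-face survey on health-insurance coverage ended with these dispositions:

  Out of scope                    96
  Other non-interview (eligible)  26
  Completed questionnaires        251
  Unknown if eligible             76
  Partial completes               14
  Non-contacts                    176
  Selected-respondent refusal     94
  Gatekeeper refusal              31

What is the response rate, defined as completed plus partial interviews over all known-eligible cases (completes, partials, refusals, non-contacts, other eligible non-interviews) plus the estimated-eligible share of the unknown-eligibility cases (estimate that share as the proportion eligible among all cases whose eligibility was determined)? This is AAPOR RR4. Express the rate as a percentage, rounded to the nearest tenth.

40.3%

Refusals = 31 + 94 = 125
Top → 251 + 14 = 265
Determined eligible → 251 + 14 + 125 + 176 + 26 = 592
e = 592 / (592 + 96) = 592 / 688 = 0.8605
Eligible share of unknowns → 0.8605 × 76 = 65.40
Base → 592 + 65.40 = 657.40
RR4 = 265 / 657.40 = 0.4031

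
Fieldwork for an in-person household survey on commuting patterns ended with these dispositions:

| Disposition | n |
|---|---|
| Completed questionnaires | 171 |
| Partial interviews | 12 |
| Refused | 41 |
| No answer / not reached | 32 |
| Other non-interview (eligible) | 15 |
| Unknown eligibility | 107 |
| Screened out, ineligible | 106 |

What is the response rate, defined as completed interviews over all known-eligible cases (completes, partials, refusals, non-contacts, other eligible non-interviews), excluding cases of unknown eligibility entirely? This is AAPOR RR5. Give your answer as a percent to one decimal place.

Top = 171
Denom = 171 + 12 + 41 + 32 + 15 = 271
RR5 = 171 / 271 = 0.6310

63.1%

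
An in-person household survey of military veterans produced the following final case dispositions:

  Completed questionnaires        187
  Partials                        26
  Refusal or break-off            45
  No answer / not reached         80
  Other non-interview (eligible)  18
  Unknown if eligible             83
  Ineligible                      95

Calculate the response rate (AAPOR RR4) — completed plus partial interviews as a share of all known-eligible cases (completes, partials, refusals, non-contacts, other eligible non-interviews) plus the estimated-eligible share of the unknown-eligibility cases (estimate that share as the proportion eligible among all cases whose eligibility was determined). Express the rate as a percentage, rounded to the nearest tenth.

50.5%

Num = 187 + 26 = 213
Eligible (known) = 187 + 26 + 45 + 80 + 18 = 356
e = 356 / (356 + 95) = 356 / 451 = 0.7894
Estimated eligible among unknowns = 0.7894 × 83 = 65.52
Denom = 356 + 65.52 = 421.52
RR4 = 213 / 421.52 = 0.5053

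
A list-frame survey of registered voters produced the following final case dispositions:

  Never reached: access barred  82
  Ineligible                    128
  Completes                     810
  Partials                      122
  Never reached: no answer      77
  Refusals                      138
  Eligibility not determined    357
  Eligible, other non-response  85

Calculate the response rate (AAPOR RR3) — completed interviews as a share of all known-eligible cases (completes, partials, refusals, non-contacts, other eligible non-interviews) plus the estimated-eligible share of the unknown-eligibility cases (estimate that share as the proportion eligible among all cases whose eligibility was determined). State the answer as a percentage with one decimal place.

49.4%

No contact after all attempts = 77 + 82 = 159
Num: 810
Known eligible: 810 + 122 + 138 + 159 + 85 = 1314
e = 1314 / (1314 + 128) = 1314 / 1442 = 0.9112
Estimated eligible among unknowns: 0.9112 × 357 = 325.30
Base: 1314 + 325.30 = 1639.30
RR3 = 810 / 1639.30 = 0.4941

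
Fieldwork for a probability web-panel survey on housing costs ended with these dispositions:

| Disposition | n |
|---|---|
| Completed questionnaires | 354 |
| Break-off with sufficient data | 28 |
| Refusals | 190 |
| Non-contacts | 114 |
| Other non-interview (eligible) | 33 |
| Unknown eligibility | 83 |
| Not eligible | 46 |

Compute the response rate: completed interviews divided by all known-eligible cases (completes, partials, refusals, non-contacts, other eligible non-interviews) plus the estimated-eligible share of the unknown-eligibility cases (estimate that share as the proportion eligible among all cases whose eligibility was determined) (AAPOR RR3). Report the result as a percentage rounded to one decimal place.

Numerator → 354
Known eligible → 354 + 28 + 190 + 114 + 33 = 719
e = 719 / (719 + 46) = 719 / 765 = 0.9399
e × U → 0.9399 × 83 = 78.01
Base → 719 + 78.01 = 797.01
RR3 = 354 / 797.01 = 0.4442

44.4%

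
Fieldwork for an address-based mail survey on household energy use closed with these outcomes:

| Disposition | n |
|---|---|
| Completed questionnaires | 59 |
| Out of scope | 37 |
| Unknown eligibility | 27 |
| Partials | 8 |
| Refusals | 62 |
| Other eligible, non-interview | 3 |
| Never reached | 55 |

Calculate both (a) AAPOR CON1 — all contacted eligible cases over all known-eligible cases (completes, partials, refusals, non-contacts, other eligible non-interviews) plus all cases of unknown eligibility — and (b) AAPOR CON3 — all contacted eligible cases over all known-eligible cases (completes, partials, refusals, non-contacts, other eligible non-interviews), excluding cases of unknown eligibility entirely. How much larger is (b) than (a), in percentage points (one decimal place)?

Numerator = 59 + 8 + 62 + 3 = 132
Denominator = 59 + 8 + 62 + 55 + 3 + 27 = 214
CON1 = 132 / 214 = 0.6168
Denominator = 59 + 8 + 62 + 55 + 3 = 187
CON3 = 132 / 187 = 0.7059
Difference = 70.59 − 61.68 = 8.91 percentage points

8.9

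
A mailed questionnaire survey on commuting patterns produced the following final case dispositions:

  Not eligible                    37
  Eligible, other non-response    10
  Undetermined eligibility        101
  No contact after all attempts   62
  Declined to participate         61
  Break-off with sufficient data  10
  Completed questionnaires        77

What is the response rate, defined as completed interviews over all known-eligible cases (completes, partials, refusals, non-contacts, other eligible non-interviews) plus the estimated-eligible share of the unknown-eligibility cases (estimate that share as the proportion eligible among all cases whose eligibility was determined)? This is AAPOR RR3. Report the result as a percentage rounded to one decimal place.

25.1%

Num → 77
Known eligible → 77 + 10 + 61 + 62 + 10 = 220
e = 220 / (220 + 37) = 220 / 257 = 0.8560
e × U → 0.8560 × 101 = 86.46
Denominator → 220 + 86.46 = 306.46
RR3 = 77 / 306.46 = 0.2513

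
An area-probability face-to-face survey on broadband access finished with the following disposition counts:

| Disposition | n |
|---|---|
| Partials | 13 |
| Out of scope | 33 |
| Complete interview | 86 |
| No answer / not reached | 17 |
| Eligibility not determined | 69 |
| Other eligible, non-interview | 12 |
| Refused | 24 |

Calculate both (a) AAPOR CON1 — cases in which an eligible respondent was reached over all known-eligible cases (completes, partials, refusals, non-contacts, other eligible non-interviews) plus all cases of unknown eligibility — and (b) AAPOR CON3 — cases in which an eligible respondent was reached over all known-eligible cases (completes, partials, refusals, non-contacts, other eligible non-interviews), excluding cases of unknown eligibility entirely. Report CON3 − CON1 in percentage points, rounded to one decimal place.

Top: 86 + 13 + 24 + 12 = 135
Denom: 86 + 13 + 24 + 17 + 12 + 69 = 221
CON1 = 135 / 221 = 0.6109
Denom: 86 + 13 + 24 + 17 + 12 = 152
CON3 = 135 / 152 = 0.8882
Difference = 88.82 − 61.09 = 27.73 percentage points

27.7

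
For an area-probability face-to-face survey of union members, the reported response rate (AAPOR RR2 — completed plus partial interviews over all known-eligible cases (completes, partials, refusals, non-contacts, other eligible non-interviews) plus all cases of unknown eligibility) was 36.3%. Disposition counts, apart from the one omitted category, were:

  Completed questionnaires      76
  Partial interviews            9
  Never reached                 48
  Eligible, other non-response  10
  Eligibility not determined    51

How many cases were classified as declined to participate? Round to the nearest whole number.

40

Top: 76 + 9 = 85
RR2 = 85 / D = 0.363
D = 85 / 0.363 = 234.2
Other denominator terms total 194
declined to participate = 234.2 − 194 ≈ 40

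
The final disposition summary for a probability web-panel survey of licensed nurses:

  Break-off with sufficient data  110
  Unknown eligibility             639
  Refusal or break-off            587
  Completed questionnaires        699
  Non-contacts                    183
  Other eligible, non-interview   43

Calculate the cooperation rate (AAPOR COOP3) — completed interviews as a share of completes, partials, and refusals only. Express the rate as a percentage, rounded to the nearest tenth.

50.1%

Top = 699
Denominator = 699 + 110 + 587 = 1396
COOP3 = 699 / 1396 = 0.5007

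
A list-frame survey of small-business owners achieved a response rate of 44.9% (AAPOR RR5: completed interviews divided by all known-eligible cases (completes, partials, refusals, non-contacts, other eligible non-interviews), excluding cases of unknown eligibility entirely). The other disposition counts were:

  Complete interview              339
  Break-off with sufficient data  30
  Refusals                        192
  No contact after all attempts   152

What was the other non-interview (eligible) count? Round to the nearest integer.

42

RR5 = 339 / D = 0.449
D = 339 / 0.449 = 755.0
Remaining denominator categories sum to 713
other non-interview (eligible) = 755.0 − 713 ≈ 42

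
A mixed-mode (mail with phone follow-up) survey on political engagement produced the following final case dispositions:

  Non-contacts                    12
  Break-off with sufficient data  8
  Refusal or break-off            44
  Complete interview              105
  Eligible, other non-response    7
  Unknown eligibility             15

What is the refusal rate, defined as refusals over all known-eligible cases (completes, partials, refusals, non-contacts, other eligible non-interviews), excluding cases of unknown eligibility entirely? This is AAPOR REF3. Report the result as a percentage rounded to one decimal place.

25.0%

Numerator → 44
Denominator → 105 + 8 + 44 + 12 + 7 = 176
REF3 = 44 / 176 = 0.2500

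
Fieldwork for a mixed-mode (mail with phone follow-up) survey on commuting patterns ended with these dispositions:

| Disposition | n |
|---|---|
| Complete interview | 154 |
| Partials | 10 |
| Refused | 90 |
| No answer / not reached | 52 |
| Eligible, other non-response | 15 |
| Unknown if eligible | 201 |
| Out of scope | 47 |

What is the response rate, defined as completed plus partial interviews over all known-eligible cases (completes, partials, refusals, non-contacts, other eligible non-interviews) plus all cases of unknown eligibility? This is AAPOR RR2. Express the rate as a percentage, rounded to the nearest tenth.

31.4%

Numerator → 154 + 10 = 164
Denom → 154 + 10 + 90 + 52 + 15 + 201 = 522
RR2 = 164 / 522 = 0.3142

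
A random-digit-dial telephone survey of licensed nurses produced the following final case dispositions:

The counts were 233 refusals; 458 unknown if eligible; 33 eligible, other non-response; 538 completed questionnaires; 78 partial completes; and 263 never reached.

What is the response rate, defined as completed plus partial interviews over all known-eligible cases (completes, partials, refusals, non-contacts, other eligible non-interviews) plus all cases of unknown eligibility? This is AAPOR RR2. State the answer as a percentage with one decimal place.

38.4%

Numerator = 538 + 78 = 616
Denominator = 538 + 78 + 233 + 263 + 33 + 458 = 1603
RR2 = 616 / 1603 = 0.3843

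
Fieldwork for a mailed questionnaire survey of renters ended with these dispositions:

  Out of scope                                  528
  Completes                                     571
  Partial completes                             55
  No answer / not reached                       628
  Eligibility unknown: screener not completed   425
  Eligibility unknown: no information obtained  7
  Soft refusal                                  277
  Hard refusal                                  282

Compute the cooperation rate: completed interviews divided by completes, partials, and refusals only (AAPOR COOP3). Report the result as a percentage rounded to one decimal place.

48.2%

Declined to participate = 282 + 277 = 559
Unknown if eligible = 425 + 7 = 432
Numerator = 571
Denominator = 571 + 55 + 559 = 1185
COOP3 = 571 / 1185 = 0.4819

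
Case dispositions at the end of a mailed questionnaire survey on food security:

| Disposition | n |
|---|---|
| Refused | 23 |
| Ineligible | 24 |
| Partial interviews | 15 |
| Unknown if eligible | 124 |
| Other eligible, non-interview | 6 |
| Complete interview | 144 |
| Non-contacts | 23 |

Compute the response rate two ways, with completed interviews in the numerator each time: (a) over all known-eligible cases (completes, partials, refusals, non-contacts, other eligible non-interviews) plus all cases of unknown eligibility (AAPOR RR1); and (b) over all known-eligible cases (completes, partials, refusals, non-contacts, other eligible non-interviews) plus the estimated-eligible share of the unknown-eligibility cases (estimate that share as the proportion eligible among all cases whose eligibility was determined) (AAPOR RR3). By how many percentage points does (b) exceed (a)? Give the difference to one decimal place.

Numerator → 144
Denom → 144 + 15 + 23 + 23 + 6 + 124 = 335
RR1 = 144 / 335 = 0.4299
Determined eligible → 144 + 15 + 23 + 23 + 6 = 211
e = 211 / (211 + 24) = 211 / 235 = 0.8979
Estimated eligible among unknowns → 0.8979 × 124 = 111.34
Denom → 211 + 111.34 = 322.34
RR3 = 144 / 322.34 = 0.4467
Difference = 44.67 − 42.99 = 1.68 percentage points

1.7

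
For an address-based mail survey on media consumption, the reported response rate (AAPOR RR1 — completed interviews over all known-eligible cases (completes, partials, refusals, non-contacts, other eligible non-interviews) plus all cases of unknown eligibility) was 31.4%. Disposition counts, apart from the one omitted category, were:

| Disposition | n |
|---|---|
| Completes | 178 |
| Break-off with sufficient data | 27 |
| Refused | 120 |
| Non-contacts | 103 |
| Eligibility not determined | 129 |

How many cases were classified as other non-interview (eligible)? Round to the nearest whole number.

10

RR1 = 178 / D = 0.314
D = 178 / 0.314 = 566.9
Remaining denominator categories sum to 557
other non-interview (eligible) = 566.9 − 557 ≈ 10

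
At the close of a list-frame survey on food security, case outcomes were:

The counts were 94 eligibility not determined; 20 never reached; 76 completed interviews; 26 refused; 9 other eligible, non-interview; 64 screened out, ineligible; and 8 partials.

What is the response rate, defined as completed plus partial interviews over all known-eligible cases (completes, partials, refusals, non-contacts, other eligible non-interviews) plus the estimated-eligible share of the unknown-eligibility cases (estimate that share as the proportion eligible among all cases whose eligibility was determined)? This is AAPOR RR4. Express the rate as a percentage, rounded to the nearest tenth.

Num = 76 + 8 = 84
Eligible (known) = 76 + 8 + 26 + 20 + 9 = 139
e = 139 / (139 + 64) = 139 / 203 = 0.6847
e × U = 0.6847 × 94 = 64.36
Base = 139 + 64.36 = 203.36
RR4 = 84 / 203.36 = 0.4131

41.3%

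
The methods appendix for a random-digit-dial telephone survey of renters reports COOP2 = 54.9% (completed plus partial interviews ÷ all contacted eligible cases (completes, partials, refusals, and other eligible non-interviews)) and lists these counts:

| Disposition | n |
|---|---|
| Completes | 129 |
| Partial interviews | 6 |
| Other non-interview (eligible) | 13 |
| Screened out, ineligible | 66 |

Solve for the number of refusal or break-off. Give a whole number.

Numerator = 129 + 6 = 135
COOP2 = 135 / D = 0.549
D = 135 / 0.549 = 245.9
Other denominator terms total 148
refusal or break-off = 245.9 − 148 ≈ 98

98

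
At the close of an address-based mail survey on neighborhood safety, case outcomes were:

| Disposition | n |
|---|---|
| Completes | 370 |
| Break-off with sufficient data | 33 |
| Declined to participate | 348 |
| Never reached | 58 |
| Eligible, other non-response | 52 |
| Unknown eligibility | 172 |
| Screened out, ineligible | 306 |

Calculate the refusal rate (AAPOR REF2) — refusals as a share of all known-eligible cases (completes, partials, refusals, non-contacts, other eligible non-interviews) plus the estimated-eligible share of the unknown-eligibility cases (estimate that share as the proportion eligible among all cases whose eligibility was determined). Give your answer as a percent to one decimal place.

35.2%

Numerator = 348
Eligible (known) = 370 + 33 + 348 + 58 + 52 = 861
e = 861 / (861 + 306) = 861 / 1167 = 0.7378
Eligible share of unknowns = 0.7378 × 172 = 126.90
Denom = 861 + 126.90 = 987.90
REF2 = 348 / 987.90 = 0.3523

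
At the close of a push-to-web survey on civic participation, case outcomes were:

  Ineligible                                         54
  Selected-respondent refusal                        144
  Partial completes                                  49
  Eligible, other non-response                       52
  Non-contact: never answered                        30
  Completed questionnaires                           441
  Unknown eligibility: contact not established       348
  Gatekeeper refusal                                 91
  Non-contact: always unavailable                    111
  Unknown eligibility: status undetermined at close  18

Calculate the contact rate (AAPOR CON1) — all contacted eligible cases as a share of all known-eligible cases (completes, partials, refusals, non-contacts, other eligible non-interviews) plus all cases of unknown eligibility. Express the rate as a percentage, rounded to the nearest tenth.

60.5%

Refusals = 91 + 144 = 235
No answer / not reached = 30 + 111 = 141
Undetermined eligibility = 348 + 18 = 366
Top: 441 + 49 + 235 + 52 = 777
Base: 441 + 49 + 235 + 141 + 52 + 366 = 1284
CON1 = 777 / 1284 = 0.6051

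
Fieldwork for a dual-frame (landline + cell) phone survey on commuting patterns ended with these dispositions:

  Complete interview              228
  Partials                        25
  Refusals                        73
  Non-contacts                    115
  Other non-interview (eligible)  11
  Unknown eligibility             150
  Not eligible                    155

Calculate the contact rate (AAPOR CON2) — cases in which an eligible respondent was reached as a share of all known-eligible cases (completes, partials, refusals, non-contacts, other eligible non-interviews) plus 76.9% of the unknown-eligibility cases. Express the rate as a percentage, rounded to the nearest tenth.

59.4%

Top = 228 + 25 + 73 + 11 = 337
Determined eligible = 228 + 25 + 73 + 115 + 11 = 452
Estimated eligible among unknowns = 0.7690 × 150 = 115.35
Denominator = 452 + 115.35 = 567.35
CON2 = 337 / 567.35 = 0.5940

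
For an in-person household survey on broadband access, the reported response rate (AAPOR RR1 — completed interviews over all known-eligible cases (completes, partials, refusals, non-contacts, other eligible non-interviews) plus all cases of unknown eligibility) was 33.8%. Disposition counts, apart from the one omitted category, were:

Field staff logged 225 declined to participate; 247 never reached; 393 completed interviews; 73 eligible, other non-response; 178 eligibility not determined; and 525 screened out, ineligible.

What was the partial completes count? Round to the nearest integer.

RR1 = 393 / D = 0.338
D = 393 / 0.338 = 1162.7
Other denominator terms total 1116
partial completes = 1162.7 − 1116 ≈ 47

47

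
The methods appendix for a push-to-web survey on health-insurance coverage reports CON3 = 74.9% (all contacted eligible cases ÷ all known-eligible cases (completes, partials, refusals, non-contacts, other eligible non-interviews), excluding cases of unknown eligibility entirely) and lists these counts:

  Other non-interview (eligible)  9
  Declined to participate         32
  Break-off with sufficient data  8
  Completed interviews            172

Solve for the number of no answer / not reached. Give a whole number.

Numerator: 172 + 8 + 32 + 9 = 221
CON3 = 221 / D = 0.749
D = 221 / 0.749 = 295.1
Rest of base = 221
no answer / not reached = 295.1 − 221 ≈ 74

74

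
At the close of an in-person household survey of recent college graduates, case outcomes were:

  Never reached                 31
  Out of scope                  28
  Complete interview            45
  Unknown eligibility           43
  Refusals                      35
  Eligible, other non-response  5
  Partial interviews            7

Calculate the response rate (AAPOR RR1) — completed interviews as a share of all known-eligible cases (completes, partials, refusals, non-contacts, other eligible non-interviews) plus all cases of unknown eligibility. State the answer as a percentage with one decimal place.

Num: 45
Denom: 45 + 7 + 35 + 31 + 5 + 43 = 166
RR1 = 45 / 166 = 0.2711

27.1%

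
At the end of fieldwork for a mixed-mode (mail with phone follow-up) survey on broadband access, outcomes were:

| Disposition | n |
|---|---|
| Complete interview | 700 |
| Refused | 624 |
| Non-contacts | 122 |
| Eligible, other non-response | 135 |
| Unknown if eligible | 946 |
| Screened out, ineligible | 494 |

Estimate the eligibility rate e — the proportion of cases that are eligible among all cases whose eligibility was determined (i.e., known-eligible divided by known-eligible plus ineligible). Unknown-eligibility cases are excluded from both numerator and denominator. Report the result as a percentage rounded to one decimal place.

76.2%

Known eligible = 700 + 624 + 122 + 135 = 1581
e = 1581 / (1581 + 494) = 1581 / 2075 = 0.7619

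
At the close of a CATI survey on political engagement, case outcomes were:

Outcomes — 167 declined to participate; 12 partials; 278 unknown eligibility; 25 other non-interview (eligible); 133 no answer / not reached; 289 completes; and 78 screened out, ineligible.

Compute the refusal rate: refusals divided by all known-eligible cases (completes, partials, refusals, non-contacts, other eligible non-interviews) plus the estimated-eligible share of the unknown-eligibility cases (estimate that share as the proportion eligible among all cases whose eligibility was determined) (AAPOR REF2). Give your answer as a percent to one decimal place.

Numerator → 167
Eligible (known) → 289 + 12 + 167 + 133 + 25 = 626
e = 626 / (626 + 78) = 626 / 704 = 0.8892
e × U → 0.8892 × 278 = 247.20
Denominator → 626 + 247.20 = 873.20
REF2 = 167 / 873.20 = 0.1913

19.1%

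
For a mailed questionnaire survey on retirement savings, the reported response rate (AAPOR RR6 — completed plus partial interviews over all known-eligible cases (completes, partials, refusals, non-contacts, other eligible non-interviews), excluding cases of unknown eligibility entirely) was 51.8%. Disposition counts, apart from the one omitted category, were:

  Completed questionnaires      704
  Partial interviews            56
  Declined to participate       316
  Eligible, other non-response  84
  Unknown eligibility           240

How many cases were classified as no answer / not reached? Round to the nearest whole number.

307

Numerator: 704 + 56 = 760
RR6 = 760 / D = 0.518
D = 760 / 0.518 = 1467.2
Rest of base = 1160
no answer / not reached = 1467.2 − 1160 ≈ 307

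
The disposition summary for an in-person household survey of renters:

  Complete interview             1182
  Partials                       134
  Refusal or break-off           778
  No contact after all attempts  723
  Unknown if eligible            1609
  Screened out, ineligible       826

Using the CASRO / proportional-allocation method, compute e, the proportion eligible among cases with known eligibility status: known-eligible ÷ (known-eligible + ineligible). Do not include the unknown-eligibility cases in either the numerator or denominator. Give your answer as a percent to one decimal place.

77.3%

Eligible (known) → 1182 + 134 + 778 + 723 = 2817
e = 2817 / (2817 + 826) = 2817 / 3643 = 0.7733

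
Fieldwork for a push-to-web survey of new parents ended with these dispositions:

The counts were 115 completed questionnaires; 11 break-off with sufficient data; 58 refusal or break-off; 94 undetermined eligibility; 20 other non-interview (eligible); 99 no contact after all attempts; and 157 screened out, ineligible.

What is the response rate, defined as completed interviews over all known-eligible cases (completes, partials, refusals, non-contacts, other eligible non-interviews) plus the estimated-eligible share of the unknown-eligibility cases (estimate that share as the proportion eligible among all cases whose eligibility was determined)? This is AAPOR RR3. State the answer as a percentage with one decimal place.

Numerator = 115
Determined eligible = 115 + 11 + 58 + 99 + 20 = 303
e = 303 / (303 + 157) = 303 / 460 = 0.6587
Eligible share of unknowns = 0.6587 × 94 = 61.92
Denominator = 303 + 61.92 = 364.92
RR3 = 115 / 364.92 = 0.3151

31.5%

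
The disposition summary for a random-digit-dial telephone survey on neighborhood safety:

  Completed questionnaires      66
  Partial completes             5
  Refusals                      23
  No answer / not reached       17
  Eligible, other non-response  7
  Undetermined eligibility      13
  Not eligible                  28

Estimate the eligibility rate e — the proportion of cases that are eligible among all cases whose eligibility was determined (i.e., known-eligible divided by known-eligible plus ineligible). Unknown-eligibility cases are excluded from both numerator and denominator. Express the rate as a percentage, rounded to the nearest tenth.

Eligible (known) = 66 + 5 + 23 + 17 + 7 = 118
e = 118 / (118 + 28) = 118 / 146 = 0.8082

80.8%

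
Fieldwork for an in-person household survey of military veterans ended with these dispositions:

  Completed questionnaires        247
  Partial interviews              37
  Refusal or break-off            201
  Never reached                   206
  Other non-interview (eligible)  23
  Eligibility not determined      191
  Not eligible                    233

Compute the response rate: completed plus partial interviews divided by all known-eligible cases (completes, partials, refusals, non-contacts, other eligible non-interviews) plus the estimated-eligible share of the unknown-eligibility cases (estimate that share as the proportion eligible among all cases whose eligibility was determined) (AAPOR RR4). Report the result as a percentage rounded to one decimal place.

Top = 247 + 37 = 284
Eligible (known) = 247 + 37 + 201 + 206 + 23 = 714
e = 714 / (714 + 233) = 714 / 947 = 0.7540
Estimated eligible among unknowns = 0.7540 × 191 = 144.01
Base = 714 + 144.01 = 858.01
RR4 = 284 / 858.01 = 0.3310

33.1%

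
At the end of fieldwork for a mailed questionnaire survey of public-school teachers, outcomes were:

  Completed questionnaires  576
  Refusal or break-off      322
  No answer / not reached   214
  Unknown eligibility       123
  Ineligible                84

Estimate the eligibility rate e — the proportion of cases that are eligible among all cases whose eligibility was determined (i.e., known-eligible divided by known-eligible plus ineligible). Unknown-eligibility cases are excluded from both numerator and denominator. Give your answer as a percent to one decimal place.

93.0%

Eligible (known) = 576 + 322 + 214 = 1112
e = 1112 / (1112 + 84) = 1112 / 1196 = 0.9298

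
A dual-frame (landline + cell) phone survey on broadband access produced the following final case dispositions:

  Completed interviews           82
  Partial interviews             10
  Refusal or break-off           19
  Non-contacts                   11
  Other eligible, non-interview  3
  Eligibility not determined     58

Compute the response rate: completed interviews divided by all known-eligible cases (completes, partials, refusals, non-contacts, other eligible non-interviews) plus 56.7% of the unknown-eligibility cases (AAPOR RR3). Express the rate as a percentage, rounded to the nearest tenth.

51.9%

Top = 82
Determined eligible = 82 + 10 + 19 + 11 + 3 = 125
Eligible share of unknowns = 0.5670 × 58 = 32.89
Denominator = 125 + 32.89 = 157.89
RR3 = 82 / 157.89 = 0.5193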